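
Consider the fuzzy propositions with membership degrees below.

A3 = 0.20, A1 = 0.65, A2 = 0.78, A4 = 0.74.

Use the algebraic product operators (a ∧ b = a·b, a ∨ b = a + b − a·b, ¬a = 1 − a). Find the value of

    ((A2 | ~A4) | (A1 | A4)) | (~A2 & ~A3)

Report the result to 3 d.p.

~A4 = 1 − 0.7400 = 0.2600
A2 | ~A4 = a + b − a·b on (0.7800, 0.2600) = 0.8372
A1 | A4 = a + b − a·b on (0.6500, 0.7400) = 0.9090
(A2 | ~A4) | (A1 | A4) = a + b − a·b on (0.8372, 0.9090) = 0.9852
~A2 = 1 − 0.7800 = 0.2200
~A3 = 1 − 0.2000 = 0.8000
~A2 & ~A3 = a·b on (0.2200, 0.8000) = 0.1760
((A2 | ~A4) | (A1 | A4)) | (~A2 & ~A3) = a + b − a·b on (0.9852, 0.1760) = 0.9878

0.988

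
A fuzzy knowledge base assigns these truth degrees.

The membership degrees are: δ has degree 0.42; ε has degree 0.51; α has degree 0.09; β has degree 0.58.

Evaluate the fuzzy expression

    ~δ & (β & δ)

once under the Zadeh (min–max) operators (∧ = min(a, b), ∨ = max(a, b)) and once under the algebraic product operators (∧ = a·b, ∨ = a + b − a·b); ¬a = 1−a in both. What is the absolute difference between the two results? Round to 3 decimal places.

0.279

Under Zadeh (min–max):
  ~δ = 1 − 0.42 = 0.58
  β & δ = min(a, b) on (0.58, 0.42) = 0.42
  ~δ & (β & δ) = min(a, b) on (0.58, 0.42) = 0.42
  → value = 0.4200
Under algebraic product:
  ~δ = 1 − 0.4200 = 0.5800
  β & δ = a·b on (0.5800, 0.4200) = 0.2436
  ~δ & (β & δ) = a·b on (0.5800, 0.2436) = 0.1413
  → value = 0.1413
|0.4200 − 0.1413| = 0.279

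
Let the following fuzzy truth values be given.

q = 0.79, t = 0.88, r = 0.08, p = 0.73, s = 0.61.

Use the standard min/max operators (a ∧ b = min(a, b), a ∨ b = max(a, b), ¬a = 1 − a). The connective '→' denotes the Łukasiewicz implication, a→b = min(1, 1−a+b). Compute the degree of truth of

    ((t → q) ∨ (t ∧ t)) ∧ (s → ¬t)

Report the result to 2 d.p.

0.51

t → q  [Łukasiewicz: min(1, 1−a+b)] with a=0.88, b=0.79 → 0.91
t ∧ t = min(a, b) on (0.88, 0.88) = 0.88
(t → q) ∨ (t ∧ t) = max(a, b) on (0.91, 0.88) = 0.91
¬t = 1 − 0.88 = 0.12
s → ¬t  [Łukasiewicz: min(1, 1−a+b)] with a=0.61, b=0.12 → 0.51
((t → q) ∨ (t ∧ t)) ∧ (s → ¬t) = min(a, b) on (0.91, 0.51) = 0.51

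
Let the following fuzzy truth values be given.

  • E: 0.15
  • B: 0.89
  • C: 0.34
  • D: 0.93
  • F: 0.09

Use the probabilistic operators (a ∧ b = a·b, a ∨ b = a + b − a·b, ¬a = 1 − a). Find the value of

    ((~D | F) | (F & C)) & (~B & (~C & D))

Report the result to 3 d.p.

~D = 1 − 0.9300 = 0.0700
~D | F = a + b − a·b on (0.0700, 0.0900) = 0.1537
F & C = a·b on (0.0900, 0.3400) = 0.0306
(~D | F) | (F & C) = a + b − a·b on (0.1537, 0.0306) = 0.1796
~B = 1 − 0.8900 = 0.1100
~C = 1 − 0.3400 = 0.6600
~C & D = a·b on (0.6600, 0.9300) = 0.6138
~B & (~C & D) = a·b on (0.1100, 0.6138) = 0.0675
((~D | F) | (F & C)) & (~B & (~C & D)) = a·b on (0.1796, 0.0675) = 0.0121

0.012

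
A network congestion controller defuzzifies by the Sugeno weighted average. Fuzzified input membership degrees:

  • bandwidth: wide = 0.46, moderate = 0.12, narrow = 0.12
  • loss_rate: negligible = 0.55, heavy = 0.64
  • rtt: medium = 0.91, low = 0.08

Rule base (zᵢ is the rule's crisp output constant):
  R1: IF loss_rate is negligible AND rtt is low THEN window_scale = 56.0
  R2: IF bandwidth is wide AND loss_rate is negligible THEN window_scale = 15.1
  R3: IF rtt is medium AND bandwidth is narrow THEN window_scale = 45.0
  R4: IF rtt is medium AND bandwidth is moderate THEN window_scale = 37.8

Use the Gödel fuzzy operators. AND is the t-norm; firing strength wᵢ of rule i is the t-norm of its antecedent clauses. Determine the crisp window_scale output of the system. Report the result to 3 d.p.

27.387

R1 (z=56.0): negligible=0.55, low=0.08; AND[min(a, b)] → w = 0.08
R2 (z=15.1): wide=0.46, negligible=0.55; AND[min(a, b)] → w = 0.46
R3 (z=45.0): medium=0.91, narrow=0.12; AND[min(a, b)] → w = 0.12
R4 (z=37.8): medium=0.91, moderate=0.12; AND[min(a, b)] → w = 0.12
Weighted average = (0.08·56.0 + 0.46·15.1 + 0.12·45.0 + 0.12·37.8) / (0.08 + 0.46 + 0.12 + 0.12)
  = 21.3620 / 0.7800 = 27.387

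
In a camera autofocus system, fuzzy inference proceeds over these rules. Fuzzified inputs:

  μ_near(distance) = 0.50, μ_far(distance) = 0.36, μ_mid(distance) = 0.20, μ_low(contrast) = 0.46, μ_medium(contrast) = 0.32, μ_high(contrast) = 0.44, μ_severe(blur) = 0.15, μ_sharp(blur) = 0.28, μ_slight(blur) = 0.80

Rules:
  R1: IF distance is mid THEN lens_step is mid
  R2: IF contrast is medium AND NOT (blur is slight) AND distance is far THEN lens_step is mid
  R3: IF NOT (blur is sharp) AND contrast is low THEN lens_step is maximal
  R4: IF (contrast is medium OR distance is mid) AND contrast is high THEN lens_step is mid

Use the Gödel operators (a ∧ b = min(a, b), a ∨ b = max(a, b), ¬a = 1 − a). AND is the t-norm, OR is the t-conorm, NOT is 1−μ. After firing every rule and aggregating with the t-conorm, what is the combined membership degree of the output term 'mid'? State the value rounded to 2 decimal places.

R1: mid=0.20 → w = 0.20
R2: medium=0.32, ¬slight=1−0.80=0.20, far=0.36; AND[min(a, b)] → w = 0.20
R3: ¬sharp=1−0.28=0.72, low=0.46; AND[min(a, b)] → w = 0.46
R4: (medium=0.32 OR mid=0.20) = 0.32; AND[min(a, b)] with high=0.44 → w = 0.32
Rules with consequent 'mid': {R1, R2, R4} → strengths 0.20, 0.20, 0.32
Aggregate via t-conorm [max(a, b)]: 0.32

0.32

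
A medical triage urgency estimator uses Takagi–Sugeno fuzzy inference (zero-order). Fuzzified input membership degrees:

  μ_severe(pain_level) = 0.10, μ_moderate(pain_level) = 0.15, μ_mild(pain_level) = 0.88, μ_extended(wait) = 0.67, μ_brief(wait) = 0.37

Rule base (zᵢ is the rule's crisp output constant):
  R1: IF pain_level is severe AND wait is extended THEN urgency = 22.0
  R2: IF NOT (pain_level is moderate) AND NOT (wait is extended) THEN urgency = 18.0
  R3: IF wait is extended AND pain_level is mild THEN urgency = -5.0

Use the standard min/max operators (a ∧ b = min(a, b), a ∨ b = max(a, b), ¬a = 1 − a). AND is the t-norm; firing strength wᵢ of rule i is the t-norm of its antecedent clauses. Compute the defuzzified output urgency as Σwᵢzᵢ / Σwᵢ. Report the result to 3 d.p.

4.355

R1 (z=22.0): severe=0.10, extended=0.67; AND[min(a, b)] → w = 0.10
R2 (z=18.0): ¬moderate=1−0.15=0.85, ¬extended=1−0.67=0.33; AND[min(a, b)] → w = 0.33
R3 (z=-5.0): extended=0.67, mild=0.88; AND[min(a, b)] → w = 0.67
Weighted average = (0.10·22.0 + 0.33·18.0 + 0.67·-5.0) / (0.10 + 0.33 + 0.67)
  = 4.7900 / 1.1000 = 4.355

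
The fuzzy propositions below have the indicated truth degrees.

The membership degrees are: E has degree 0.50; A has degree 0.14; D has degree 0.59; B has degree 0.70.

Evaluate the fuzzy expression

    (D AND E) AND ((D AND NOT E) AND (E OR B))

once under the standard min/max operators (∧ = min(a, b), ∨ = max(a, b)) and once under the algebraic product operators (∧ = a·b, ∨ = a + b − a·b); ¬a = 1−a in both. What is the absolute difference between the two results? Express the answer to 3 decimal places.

Under standard min/max:
  D AND E = min(a, b) on (0.59, 0.50) = 0.50
  NOT E = 1 − 0.50 = 0.50
  D AND NOT E = min(a, b) on (0.59, 0.50) = 0.50
  E OR B = max(a, b) on (0.50, 0.70) = 0.70
  (D AND NOT E) AND (E OR B) = min(a, b) on (0.50, 0.70) = 0.50
  (D AND E) AND ((D AND NOT E) AND (E OR B)) = min(a, b) on (0.50, 0.50) = 0.50
  → value = 0.5000
Under algebraic product:
  D AND E = a·b on (0.5900, 0.5000) = 0.2950
  NOT E = 1 − 0.5000 = 0.5000
  D AND NOT E = a·b on (0.5900, 0.5000) = 0.2950
  E OR B = a + b − a·b on (0.5000, 0.7000) = 0.8500
  (D AND NOT E) AND (E OR B) = a·b on (0.2950, 0.8500) = 0.2507
  (D AND E) AND ((D AND NOT E) AND (E OR B)) = a·b on (0.2950, 0.2507) = 0.0740
  → value = 0.0740
|0.5000 − 0.0740| = 0.426

0.426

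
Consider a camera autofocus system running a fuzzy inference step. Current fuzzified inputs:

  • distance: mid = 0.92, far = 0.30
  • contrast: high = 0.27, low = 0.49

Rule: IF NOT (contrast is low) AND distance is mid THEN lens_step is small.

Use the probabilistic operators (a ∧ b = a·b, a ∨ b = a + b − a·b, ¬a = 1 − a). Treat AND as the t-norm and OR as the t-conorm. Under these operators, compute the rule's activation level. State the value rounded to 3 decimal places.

0.469

firing strength: ¬low=1−0.49=0.51, mid=0.92; AND[a·b] → w = 0.4692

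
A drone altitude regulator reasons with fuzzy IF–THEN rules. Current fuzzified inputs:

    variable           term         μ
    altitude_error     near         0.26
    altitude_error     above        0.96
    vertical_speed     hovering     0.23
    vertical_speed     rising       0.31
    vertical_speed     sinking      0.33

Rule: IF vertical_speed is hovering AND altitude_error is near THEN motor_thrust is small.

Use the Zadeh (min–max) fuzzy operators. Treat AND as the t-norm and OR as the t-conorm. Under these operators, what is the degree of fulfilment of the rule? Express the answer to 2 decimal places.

0.23

firing strength: hovering=0.23, near=0.26; AND[min(a, b)] → w = 0.23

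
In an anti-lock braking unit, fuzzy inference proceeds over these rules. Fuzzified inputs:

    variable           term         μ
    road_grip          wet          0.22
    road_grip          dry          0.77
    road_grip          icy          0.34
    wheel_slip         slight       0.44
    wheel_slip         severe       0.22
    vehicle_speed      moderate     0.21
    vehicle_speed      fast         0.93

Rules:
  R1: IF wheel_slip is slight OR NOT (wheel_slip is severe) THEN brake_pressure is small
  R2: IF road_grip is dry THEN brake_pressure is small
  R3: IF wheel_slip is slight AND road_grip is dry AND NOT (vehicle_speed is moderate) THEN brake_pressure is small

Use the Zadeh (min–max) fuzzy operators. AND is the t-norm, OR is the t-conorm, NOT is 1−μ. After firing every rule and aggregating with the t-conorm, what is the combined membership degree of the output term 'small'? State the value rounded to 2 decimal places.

0.78

R1: slight=0.44, ¬severe=1−0.22=0.78; OR[max(a, b)] → w = 0.78
R2: dry=0.77 → w = 0.77
R3: slight=0.44, dry=0.77, ¬moderate=1−0.21=0.79; AND[min(a, b)] → w = 0.44
Rules with consequent 'small': {R1, R2, R3} → strengths 0.78, 0.77, 0.44
Aggregate via t-conorm [max(a, b)]: 0.78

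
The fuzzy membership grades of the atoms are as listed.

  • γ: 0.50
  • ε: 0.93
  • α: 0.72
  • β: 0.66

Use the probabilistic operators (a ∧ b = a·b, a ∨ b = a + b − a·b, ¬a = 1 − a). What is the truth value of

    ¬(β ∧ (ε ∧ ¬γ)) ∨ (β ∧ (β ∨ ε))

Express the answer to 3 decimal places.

0.891

¬γ = 1 − 0.5000 = 0.5000
ε ∧ ¬γ = a·b on (0.9300, 0.5000) = 0.4650
β ∧ (ε ∧ ¬γ) = a·b on (0.6600, 0.4650) = 0.3069
¬(β ∧ (ε ∧ ¬γ)) = 1 − 0.3069 = 0.6931
β ∨ ε = a + b − a·b on (0.6600, 0.9300) = 0.9762
β ∧ (β ∨ ε) = a·b on (0.6600, 0.9762) = 0.6443
¬(β ∧ (ε ∧ ¬γ)) ∨ (β ∧ (β ∨ ε)) = a + b − a·b on (0.6931, 0.6443) = 0.8908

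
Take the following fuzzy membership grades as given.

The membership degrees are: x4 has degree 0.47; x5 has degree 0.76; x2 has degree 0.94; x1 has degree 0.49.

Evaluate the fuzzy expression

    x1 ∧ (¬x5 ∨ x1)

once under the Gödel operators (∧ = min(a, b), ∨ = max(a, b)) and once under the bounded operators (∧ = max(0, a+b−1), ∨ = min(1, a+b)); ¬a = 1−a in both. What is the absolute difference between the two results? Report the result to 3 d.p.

0.270

Under Gödel:
  ¬x5 = 1 − 0.76 = 0.24
  ¬x5 ∨ x1 = max(a, b) on (0.24, 0.49) = 0.49
  x1 ∧ (¬x5 ∨ x1) = min(a, b) on (0.49, 0.49) = 0.49
  → value = 0.4900
Under bounded:
  ¬x5 = 1 − 0.76 = 0.24
  ¬x5 ∨ x1 = min(1, a+b) on (0.24, 0.49) = 0.73
  x1 ∧ (¬x5 ∨ x1) = max(0, a+b−1) on (0.49, 0.73) = 0.22
  → value = 0.2200
|0.4900 − 0.2200| = 0.270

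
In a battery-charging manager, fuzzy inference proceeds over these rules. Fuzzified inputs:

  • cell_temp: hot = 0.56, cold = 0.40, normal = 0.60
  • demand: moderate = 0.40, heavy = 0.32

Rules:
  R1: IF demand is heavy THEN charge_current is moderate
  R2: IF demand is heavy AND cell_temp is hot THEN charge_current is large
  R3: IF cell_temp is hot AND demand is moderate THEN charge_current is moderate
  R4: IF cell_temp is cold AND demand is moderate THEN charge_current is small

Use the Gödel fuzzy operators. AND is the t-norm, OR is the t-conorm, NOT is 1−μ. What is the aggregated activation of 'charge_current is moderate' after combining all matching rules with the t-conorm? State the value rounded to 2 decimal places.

0.40

R1: heavy=0.32 → w = 0.32
R2: heavy=0.32, hot=0.56; AND[min(a, b)] → w = 0.32
R3: hot=0.56, moderate=0.40; AND[min(a, b)] → w = 0.40
R4: cold=0.40, moderate=0.40; AND[min(a, b)] → w = 0.40
Rules with consequent 'moderate': {R1, R3} → strengths 0.32, 0.40
Aggregate via t-conorm [max(a, b)]: 0.40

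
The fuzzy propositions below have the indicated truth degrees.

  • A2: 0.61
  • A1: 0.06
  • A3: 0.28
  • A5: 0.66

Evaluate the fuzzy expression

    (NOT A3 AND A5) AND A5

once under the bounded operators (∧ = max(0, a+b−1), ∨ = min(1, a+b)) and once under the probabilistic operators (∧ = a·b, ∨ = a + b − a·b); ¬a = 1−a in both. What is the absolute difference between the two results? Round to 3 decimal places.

Under bounded:
  NOT A3 = 1 − 0.28 = 0.72
  NOT A3 AND A5 = max(0, a+b−1) on (0.72, 0.66) = 0.38
  (NOT A3 AND A5) AND A5 = max(0, a+b−1) on (0.38, 0.66) = 0.04
  → value = 0.0400
Under probabilistic:
  NOT A3 = 1 − 0.2800 = 0.7200
  NOT A3 AND A5 = a·b on (0.7200, 0.6600) = 0.4752
  (NOT A3 AND A5) AND A5 = a·b on (0.4752, 0.6600) = 0.3136
  → value = 0.3136
|0.0400 − 0.3136| = 0.274

0.274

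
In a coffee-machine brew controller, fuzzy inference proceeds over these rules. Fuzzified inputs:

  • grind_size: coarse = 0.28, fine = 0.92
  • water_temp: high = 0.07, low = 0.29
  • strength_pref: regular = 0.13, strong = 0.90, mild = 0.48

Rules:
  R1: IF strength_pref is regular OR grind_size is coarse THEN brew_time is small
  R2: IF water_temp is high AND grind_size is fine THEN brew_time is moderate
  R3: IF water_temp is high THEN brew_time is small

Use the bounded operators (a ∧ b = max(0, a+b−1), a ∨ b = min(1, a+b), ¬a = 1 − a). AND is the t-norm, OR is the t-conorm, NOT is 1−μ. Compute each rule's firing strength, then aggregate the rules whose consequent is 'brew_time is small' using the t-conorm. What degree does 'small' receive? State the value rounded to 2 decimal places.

0.48

R1: regular=0.13, coarse=0.28; OR[min(1, a+b)] → w = 0.41
R2: high=0.07, fine=0.92; AND[max(0, a+b−1)] → w = 0.00
R3: high=0.07 → w = 0.07
Rules with consequent 'small': {R1, R3} → strengths 0.41, 0.07
Aggregate via t-conorm [min(1, a+b)]: 0.48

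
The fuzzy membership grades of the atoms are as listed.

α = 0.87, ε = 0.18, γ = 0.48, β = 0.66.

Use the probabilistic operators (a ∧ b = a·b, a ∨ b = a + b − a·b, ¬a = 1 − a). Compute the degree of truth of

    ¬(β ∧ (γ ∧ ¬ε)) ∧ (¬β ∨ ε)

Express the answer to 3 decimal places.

0.340

¬ε = 1 − 0.1800 = 0.8200
γ ∧ ¬ε = a·b on (0.4800, 0.8200) = 0.3936
β ∧ (γ ∧ ¬ε) = a·b on (0.6600, 0.3936) = 0.2598
¬(β ∧ (γ ∧ ¬ε)) = 1 − 0.2598 = 0.7402
¬β = 1 − 0.6600 = 0.3400
¬β ∨ ε = a + b − a·b on (0.3400, 0.1800) = 0.4588
¬(β ∧ (γ ∧ ¬ε)) ∧ (¬β ∨ ε) = a·b on (0.7402, 0.4588) = 0.3396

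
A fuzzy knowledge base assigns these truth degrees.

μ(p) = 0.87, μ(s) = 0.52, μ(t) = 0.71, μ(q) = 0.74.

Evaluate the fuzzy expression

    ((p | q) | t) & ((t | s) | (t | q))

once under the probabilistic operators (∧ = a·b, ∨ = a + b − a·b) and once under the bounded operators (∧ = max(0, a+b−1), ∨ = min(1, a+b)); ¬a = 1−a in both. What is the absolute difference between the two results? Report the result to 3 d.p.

0.020

Under probabilistic:
  p | q = a + b − a·b on (0.8700, 0.7400) = 0.9662
  (p | q) | t = a + b − a·b on (0.9662, 0.7100) = 0.9902
  t | s = a + b − a·b on (0.7100, 0.5200) = 0.8608
  t | q = a + b − a·b on (0.7100, 0.7400) = 0.9246
  (t | s) | (t | q) = a + b − a·b on (0.8608, 0.9246) = 0.9895
  ((p | q) | t) & ((t | s) | (t | q)) = a·b on (0.9902, 0.9895) = 0.9798
  → value = 0.9798
Under bounded:
  p | q = min(1, a+b) on (0.87, 0.74) = 1.00
  (p | q) | t = min(1, a+b) on (1.00, 0.71) = 1.00
  t | s = min(1, a+b) on (0.71, 0.52) = 1.00
  t | q = min(1, a+b) on (0.71, 0.74) = 1.00
  (t | s) | (t | q) = min(1, a+b) on (1.00, 1.00) = 1.00
  ((p | q) | t) & ((t | s) | (t | q)) = max(0, a+b−1) on (1.00, 1.00) = 1.00
  → value = 1.0000
|0.9798 − 1.0000| = 0.020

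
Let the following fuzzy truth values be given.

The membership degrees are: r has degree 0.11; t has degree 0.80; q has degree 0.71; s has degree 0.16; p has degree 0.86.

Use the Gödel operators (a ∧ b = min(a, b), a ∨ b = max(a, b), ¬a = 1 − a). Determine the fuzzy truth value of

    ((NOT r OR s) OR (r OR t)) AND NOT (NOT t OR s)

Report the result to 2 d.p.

0.80

NOT r = 1 − 0.11 = 0.89
NOT r OR s = max(a, b) on (0.89, 0.16) = 0.89
r OR t = max(a, b) on (0.11, 0.80) = 0.80
(NOT r OR s) OR (r OR t) = max(a, b) on (0.89, 0.80) = 0.89
NOT t = 1 − 0.80 = 0.20
NOT t OR s = max(a, b) on (0.20, 0.16) = 0.20
NOT (NOT t OR s) = 1 − 0.20 = 0.80
((NOT r OR s) OR (r OR t)) AND NOT (NOT t OR s) = min(a, b) on (0.89, 0.80) = 0.80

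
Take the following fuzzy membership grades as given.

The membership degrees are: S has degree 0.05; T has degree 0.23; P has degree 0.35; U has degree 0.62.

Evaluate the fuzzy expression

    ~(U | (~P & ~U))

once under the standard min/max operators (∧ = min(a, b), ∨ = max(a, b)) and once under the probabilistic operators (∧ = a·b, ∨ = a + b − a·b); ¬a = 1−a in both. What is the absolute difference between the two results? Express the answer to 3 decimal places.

0.094

Under standard min/max:
  ~P = 1 − 0.35 = 0.65
  ~U = 1 − 0.62 = 0.38
  ~P & ~U = min(a, b) on (0.65, 0.38) = 0.38
  U | (~P & ~U) = max(a, b) on (0.62, 0.38) = 0.62
  ~(U | (~P & ~U)) = 1 − 0.62 = 0.38
  → value = 0.3800
Under probabilistic:
  ~P = 1 − 0.3500 = 0.6500
  ~U = 1 − 0.6200 = 0.3800
  ~P & ~U = a·b on (0.6500, 0.3800) = 0.2470
  U | (~P & ~U) = a + b − a·b on (0.6200, 0.2470) = 0.7139
  ~(U | (~P & ~U)) = 1 − 0.7139 = 0.2861
  → value = 0.2861
|0.3800 − 0.2861| = 0.094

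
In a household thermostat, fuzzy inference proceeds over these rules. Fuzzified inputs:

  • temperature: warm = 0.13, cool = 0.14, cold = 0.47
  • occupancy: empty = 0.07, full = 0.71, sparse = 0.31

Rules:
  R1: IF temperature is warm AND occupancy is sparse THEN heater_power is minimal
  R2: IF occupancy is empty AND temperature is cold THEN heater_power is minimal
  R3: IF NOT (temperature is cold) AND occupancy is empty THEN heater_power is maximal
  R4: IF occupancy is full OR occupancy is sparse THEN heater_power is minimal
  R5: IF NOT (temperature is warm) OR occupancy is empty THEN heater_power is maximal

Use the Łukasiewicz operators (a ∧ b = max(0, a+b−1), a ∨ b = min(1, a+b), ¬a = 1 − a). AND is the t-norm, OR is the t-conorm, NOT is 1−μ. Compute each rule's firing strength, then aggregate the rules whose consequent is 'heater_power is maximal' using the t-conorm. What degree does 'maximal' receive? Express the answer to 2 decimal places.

R1: warm=0.13, sparse=0.31; AND[max(0, a+b−1)] → w = 0.00
R2: empty=0.07, cold=0.47; AND[max(0, a+b−1)] → w = 0.00
R3: ¬cold=1−0.47=0.53, empty=0.07; AND[max(0, a+b−1)] → w = 0.00
R4: full=0.71, sparse=0.31; OR[min(1, a+b)] → w = 1.00
R5: ¬warm=1−0.13=0.87, empty=0.07; OR[min(1, a+b)] → w = 0.94
Rules with consequent 'maximal': {R3, R5} → strengths 0.00, 0.94
Aggregate via t-conorm [min(1, a+b)]: 0.94

0.94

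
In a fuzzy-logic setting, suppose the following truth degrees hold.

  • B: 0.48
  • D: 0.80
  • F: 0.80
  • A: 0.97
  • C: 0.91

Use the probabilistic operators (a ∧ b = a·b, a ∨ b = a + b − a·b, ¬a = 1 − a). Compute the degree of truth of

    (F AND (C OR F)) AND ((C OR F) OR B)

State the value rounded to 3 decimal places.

C OR F = a + b − a·b on (0.9100, 0.8000) = 0.9820
F AND (C OR F) = a·b on (0.8000, 0.9820) = 0.7856
C OR F = a + b − a·b on (0.9100, 0.8000) = 0.9820
(C OR F) OR B = a + b − a·b on (0.9820, 0.4800) = 0.9906
(F AND (C OR F)) AND ((C OR F) OR B) = a·b on (0.7856, 0.9906) = 0.7782

0.778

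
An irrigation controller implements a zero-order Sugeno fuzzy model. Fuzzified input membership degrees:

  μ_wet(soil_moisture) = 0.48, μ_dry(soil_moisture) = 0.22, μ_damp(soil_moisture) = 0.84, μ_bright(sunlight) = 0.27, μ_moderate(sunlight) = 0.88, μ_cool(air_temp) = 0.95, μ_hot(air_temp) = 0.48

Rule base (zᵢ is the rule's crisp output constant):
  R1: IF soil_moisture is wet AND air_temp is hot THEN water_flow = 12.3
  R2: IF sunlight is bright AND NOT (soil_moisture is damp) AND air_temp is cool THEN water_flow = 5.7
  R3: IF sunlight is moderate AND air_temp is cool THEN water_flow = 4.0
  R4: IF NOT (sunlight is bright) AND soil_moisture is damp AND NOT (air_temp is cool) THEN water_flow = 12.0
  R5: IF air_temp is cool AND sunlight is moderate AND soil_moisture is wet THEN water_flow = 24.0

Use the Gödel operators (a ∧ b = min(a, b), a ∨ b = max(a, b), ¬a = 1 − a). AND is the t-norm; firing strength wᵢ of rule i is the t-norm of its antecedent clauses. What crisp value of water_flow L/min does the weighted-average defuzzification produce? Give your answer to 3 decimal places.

R1 (z=12.3): wet=0.48, hot=0.48; AND[min(a, b)] → w = 0.48
R2 (z=5.7): bright=0.27, ¬damp=1−0.84=0.16, cool=0.95; AND[min(a, b)] → w = 0.16
R3 (z=4.0): moderate=0.88, cool=0.95; AND[min(a, b)] → w = 0.88
R4 (z=12.0): ¬bright=1−0.27=0.73, damp=0.84, ¬cool=1−0.95=0.05; AND[min(a, b)] → w = 0.05
R5 (z=24.0): cool=0.95, moderate=0.88, wet=0.48; AND[min(a, b)] → w = 0.48
Weighted average = (0.48·12.3 + 0.16·5.7 + 0.88·4.0 + 0.05·12.0 + 0.48·24.0) / (0.48 + 0.16 + 0.88 + 0.05 + 0.48)
  = 22.4560 / 2.0500 = 10.954

10.954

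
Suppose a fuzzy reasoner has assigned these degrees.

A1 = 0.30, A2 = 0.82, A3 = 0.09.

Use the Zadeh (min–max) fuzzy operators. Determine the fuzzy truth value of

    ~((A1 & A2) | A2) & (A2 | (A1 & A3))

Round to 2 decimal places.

0.18

A1 & A2 = min(a, b) on (0.30, 0.82) = 0.30
(A1 & A2) | A2 = max(a, b) on (0.30, 0.82) = 0.82
~((A1 & A2) | A2) = 1 − 0.82 = 0.18
A1 & A3 = min(a, b) on (0.30, 0.09) = 0.09
A2 | (A1 & A3) = max(a, b) on (0.82, 0.09) = 0.82
~((A1 & A2) | A2) & (A2 | (A1 & A3)) = min(a, b) on (0.18, 0.82) = 0.18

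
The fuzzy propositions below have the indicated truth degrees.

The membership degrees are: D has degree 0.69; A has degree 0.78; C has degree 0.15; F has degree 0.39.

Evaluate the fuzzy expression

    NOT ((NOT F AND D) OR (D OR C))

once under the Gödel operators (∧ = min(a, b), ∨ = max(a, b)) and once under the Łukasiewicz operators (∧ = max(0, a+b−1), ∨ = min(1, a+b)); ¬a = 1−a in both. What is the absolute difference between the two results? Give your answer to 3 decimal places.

Under Gödel:
  NOT F = 1 − 0.39 = 0.61
  NOT F AND D = min(a, b) on (0.61, 0.69) = 0.61
  D OR C = max(a, b) on (0.69, 0.15) = 0.69
  (NOT F AND D) OR (D OR C) = max(a, b) on (0.61, 0.69) = 0.69
  NOT ((NOT F AND D) OR (D OR C)) = 1 − 0.69 = 0.31
  → value = 0.3100
Under Łukasiewicz:
  NOT F = 1 − 0.39 = 0.61
  NOT F AND D = max(0, a+b−1) on (0.61, 0.69) = 0.30
  D OR C = min(1, a+b) on (0.69, 0.15) = 0.84
  (NOT F AND D) OR (D OR C) = min(1, a+b) on (0.30, 0.84) = 1.00
  NOT ((NOT F AND D) OR (D OR C)) = 1 − 1.00 = 0.00
  → value = 0.0000
|0.3100 − 0.0000| = 0.310

0.310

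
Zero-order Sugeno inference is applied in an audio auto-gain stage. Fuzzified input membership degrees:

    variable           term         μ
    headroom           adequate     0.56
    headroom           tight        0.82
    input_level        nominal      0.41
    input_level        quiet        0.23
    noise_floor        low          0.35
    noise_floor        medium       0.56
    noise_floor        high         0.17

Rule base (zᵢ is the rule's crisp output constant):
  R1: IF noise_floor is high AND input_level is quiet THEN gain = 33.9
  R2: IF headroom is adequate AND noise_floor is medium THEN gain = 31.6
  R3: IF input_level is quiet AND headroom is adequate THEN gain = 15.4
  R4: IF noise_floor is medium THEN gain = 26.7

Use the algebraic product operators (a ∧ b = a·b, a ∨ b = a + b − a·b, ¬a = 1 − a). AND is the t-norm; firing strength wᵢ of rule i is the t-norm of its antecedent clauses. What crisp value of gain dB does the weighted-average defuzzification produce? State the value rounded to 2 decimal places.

R1 (z=33.9): high=0.17, quiet=0.23; AND[a·b] → w = 0.0391
R2 (z=31.6): adequate=0.56, medium=0.56; AND[a·b] → w = 0.3136
R3 (z=15.4): quiet=0.23, adequate=0.56; AND[a·b] → w = 0.1288
R4 (z=26.7): medium=0.56 → w = 0.5600
Weighted average = (0.0391·33.9 + 0.3136·31.6 + 0.1288·15.4 + 0.5600·26.7) / (0.0391 + 0.3136 + 0.1288 + 0.5600)
  = 28.1708 / 1.0415 = 27.05

27.05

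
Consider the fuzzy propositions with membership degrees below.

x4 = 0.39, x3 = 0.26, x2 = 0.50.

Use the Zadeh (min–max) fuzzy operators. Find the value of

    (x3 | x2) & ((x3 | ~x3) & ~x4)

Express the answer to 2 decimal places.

0.50

x3 | x2 = max(a, b) on (0.26, 0.50) = 0.50
~x3 = 1 − 0.26 = 0.74
x3 | ~x3 = max(a, b) on (0.26, 0.74) = 0.74
~x4 = 1 − 0.39 = 0.61
(x3 | ~x3) & ~x4 = min(a, b) on (0.74, 0.61) = 0.61
(x3 | x2) & ((x3 | ~x3) & ~x4) = min(a, b) on (0.50, 0.61) = 0.50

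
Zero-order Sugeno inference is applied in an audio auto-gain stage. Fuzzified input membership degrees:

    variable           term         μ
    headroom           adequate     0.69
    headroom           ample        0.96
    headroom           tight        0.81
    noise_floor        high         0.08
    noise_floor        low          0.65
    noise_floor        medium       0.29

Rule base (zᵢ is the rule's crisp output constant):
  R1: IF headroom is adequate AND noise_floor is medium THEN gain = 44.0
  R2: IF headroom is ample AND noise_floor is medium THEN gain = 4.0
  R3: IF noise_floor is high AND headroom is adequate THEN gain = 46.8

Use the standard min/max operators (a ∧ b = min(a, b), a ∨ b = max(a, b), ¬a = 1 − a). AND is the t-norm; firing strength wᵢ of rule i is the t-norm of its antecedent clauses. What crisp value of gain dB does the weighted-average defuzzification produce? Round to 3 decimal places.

R1 (z=44.0): adequate=0.69, medium=0.29; AND[min(a, b)] → w = 0.29
R2 (z=4.0): ample=0.96, medium=0.29; AND[min(a, b)] → w = 0.29
R3 (z=46.8): high=0.08, adequate=0.69; AND[min(a, b)] → w = 0.08
Weighted average = (0.29·44.0 + 0.29·4.0 + 0.08·46.8) / (0.29 + 0.29 + 0.08)
  = 17.6640 / 0.6600 = 26.764

26.764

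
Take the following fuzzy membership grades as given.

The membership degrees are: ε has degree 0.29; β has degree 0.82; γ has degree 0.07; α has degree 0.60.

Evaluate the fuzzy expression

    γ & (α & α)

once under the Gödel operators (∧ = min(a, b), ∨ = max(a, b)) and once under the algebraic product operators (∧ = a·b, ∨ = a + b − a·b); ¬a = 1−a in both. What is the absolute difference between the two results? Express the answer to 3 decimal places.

0.045

Under Gödel:
  α & α = min(a, b) on (0.60, 0.60) = 0.60
  γ & (α & α) = min(a, b) on (0.07, 0.60) = 0.07
  → value = 0.0700
Under algebraic product:
  α & α = a·b on (0.6000, 0.6000) = 0.3600
  γ & (α & α) = a·b on (0.0700, 0.3600) = 0.0252
  → value = 0.0252
|0.0700 − 0.0252| = 0.045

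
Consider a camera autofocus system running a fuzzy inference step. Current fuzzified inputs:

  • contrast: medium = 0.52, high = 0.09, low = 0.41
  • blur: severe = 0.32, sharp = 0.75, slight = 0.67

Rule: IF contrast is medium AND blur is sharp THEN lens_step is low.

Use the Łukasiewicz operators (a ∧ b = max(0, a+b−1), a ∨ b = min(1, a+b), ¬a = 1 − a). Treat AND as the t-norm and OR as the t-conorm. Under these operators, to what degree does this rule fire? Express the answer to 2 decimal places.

firing strength: medium=0.52, sharp=0.75; AND[max(0, a+b−1)] → w = 0.27

0.27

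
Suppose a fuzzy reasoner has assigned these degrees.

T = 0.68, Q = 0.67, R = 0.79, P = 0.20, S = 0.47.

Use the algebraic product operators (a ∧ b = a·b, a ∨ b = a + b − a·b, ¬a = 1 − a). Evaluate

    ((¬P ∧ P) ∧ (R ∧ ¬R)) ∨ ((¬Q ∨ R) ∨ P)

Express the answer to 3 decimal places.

¬P = 1 − 0.2000 = 0.8000
¬P ∧ P = a·b on (0.8000, 0.2000) = 0.1600
¬R = 1 − 0.7900 = 0.2100
R ∧ ¬R = a·b on (0.7900, 0.2100) = 0.1659
(¬P ∧ P) ∧ (R ∧ ¬R) = a·b on (0.1600, 0.1659) = 0.0265
¬Q = 1 − 0.6700 = 0.3300
¬Q ∨ R = a + b − a·b on (0.3300, 0.7900) = 0.8593
(¬Q ∨ R) ∨ P = a + b − a·b on (0.8593, 0.2000) = 0.8874
((¬P ∧ P) ∧ (R ∧ ¬R)) ∨ ((¬Q ∨ R) ∨ P) = a + b − a·b on (0.0265, 0.8874) = 0.8904

0.890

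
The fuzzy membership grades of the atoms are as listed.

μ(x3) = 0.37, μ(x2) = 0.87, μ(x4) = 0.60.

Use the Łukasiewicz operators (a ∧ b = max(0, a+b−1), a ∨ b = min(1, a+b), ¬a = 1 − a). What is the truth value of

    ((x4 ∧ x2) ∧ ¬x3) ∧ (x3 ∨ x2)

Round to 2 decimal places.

0.10

x4 ∧ x2 = max(0, a+b−1) on (0.60, 0.87) = 0.47
¬x3 = 1 − 0.37 = 0.63
(x4 ∧ x2) ∧ ¬x3 = max(0, a+b−1) on (0.47, 0.63) = 0.10
x3 ∨ x2 = min(1, a+b) on (0.37, 0.87) = 1.00
((x4 ∧ x2) ∧ ¬x3) ∧ (x3 ∨ x2) = max(0, a+b−1) on (0.10, 1.00) = 0.10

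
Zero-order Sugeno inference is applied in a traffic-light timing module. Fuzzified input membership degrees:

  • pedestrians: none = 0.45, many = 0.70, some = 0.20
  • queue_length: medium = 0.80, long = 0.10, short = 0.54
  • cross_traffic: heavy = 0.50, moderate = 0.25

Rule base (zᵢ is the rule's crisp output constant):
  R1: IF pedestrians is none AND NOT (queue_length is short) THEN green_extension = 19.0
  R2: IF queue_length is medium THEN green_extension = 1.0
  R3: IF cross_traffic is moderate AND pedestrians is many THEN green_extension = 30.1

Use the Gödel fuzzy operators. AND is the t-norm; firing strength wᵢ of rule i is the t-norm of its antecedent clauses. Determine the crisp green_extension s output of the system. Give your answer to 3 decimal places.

11.250

R1 (z=19.0): none=0.45, ¬short=1−0.54=0.46; AND[min(a, b)] → w = 0.45
R2 (z=1.0): medium=0.80 → w = 0.80
R3 (z=30.1): moderate=0.25, many=0.70; AND[min(a, b)] → w = 0.25
Weighted average = (0.45·19.0 + 0.80·1.0 + 0.25·30.1) / (0.45 + 0.80 + 0.25)
  = 16.8750 / 1.5000 = 11.250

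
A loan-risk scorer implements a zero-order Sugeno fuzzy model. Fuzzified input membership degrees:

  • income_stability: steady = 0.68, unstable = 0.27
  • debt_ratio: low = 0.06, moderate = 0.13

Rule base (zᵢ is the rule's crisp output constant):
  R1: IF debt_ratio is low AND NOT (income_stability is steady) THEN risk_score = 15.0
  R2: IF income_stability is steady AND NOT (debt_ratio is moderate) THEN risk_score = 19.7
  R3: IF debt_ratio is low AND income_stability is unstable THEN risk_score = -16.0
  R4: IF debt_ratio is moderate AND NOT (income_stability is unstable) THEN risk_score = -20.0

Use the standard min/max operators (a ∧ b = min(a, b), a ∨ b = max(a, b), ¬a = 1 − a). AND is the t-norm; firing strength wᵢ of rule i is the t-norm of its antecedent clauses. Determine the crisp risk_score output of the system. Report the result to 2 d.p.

R1 (z=15.0): low=0.06, ¬steady=1−0.68=0.32; AND[min(a, b)] → w = 0.06
R2 (z=19.7): steady=0.68, ¬moderate=1−0.13=0.87; AND[min(a, b)] → w = 0.68
R3 (z=-16.0): low=0.06, unstable=0.27; AND[min(a, b)] → w = 0.06
R4 (z=-20.0): moderate=0.13, ¬unstable=1−0.27=0.73; AND[min(a, b)] → w = 0.13
Weighted average = (0.06·15.0 + 0.68·19.7 + 0.06·-16.0 + 0.13·-20.0) / (0.06 + 0.68 + 0.06 + 0.13)
  = 10.7360 / 0.9300 = 11.54

11.54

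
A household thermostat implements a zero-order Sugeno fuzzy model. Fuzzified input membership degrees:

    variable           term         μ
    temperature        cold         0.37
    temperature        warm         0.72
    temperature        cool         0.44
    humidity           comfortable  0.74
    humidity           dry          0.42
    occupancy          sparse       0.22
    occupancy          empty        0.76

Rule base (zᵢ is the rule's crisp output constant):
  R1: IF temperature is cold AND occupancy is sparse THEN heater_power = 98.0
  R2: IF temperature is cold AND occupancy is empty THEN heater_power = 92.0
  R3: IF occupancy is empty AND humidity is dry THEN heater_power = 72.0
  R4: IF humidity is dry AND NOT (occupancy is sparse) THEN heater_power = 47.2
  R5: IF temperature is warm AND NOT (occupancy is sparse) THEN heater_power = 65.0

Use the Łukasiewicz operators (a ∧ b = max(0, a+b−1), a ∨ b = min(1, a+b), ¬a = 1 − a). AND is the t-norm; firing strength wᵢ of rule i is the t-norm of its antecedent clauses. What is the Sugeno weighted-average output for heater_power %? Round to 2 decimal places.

66.20

R1 (z=98.0): cold=0.37, sparse=0.22; AND[max(0, a+b−1)] → w = 0.00
R2 (z=92.0): cold=0.37, empty=0.76; AND[max(0, a+b−1)] → w = 0.13
R3 (z=72.0): empty=0.76, dry=0.42; AND[max(0, a+b−1)] → w = 0.18
R4 (z=47.2): dry=0.42, ¬sparse=1−0.22=0.78; AND[max(0, a+b−1)] → w = 0.20
R5 (z=65.0): warm=0.72, ¬sparse=1−0.22=0.78; AND[max(0, a+b−1)] → w = 0.50
Weighted average = (0.00·98.0 + 0.13·92.0 + 0.18·72.0 + 0.20·47.2 + 0.50·65.0) / (0.00 + 0.13 + 0.18 + 0.20 + 0.50)
  = 66.8600 / 1.0100 = 66.20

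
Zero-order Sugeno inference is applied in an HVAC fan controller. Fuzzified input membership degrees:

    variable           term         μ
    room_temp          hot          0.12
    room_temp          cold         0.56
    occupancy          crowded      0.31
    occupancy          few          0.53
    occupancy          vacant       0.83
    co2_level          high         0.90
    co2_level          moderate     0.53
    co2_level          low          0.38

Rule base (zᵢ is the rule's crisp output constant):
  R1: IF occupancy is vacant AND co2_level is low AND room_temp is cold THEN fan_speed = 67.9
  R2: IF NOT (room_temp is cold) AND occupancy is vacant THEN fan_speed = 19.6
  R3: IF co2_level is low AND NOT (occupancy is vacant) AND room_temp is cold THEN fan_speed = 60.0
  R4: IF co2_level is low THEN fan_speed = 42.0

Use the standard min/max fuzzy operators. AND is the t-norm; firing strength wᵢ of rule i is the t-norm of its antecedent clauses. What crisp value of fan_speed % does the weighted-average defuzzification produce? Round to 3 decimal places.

R1 (z=67.9): vacant=0.83, low=0.38, cold=0.56; AND[min(a, b)] → w = 0.38
R2 (z=19.6): ¬cold=1−0.56=0.44, vacant=0.83; AND[min(a, b)] → w = 0.44
R3 (z=60.0): low=0.38, ¬vacant=1−0.83=0.17, cold=0.56; AND[min(a, b)] → w = 0.17
R4 (z=42.0): low=0.38 → w = 0.38
Weighted average = (0.38·67.9 + 0.44·19.6 + 0.17·60.0 + 0.38·42.0) / (0.38 + 0.44 + 0.17 + 0.38)
  = 60.5860 / 1.3700 = 44.223

44.223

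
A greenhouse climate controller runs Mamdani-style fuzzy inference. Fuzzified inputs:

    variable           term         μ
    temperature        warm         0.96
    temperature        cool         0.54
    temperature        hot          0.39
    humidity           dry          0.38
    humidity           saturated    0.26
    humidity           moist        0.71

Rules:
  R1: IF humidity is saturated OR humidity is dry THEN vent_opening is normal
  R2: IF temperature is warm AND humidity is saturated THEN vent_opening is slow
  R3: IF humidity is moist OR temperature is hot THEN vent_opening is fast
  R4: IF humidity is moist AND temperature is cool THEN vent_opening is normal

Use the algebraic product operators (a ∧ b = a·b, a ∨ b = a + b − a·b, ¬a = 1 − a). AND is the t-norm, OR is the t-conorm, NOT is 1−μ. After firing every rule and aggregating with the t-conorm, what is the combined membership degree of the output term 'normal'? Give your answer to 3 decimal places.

0.717

R1: saturated=0.26, dry=0.38; OR[a + b − a·b] → w = 0.5412
R2: warm=0.96, saturated=0.26; AND[a·b] → w = 0.2496
R3: moist=0.71, hot=0.39; OR[a + b − a·b] → w = 0.8231
R4: moist=0.71, cool=0.54; AND[a·b] → w = 0.3834
Rules with consequent 'normal': {R1, R4} → strengths 0.5412, 0.3834
Aggregate via t-conorm [a + b − a·b]: 0.7171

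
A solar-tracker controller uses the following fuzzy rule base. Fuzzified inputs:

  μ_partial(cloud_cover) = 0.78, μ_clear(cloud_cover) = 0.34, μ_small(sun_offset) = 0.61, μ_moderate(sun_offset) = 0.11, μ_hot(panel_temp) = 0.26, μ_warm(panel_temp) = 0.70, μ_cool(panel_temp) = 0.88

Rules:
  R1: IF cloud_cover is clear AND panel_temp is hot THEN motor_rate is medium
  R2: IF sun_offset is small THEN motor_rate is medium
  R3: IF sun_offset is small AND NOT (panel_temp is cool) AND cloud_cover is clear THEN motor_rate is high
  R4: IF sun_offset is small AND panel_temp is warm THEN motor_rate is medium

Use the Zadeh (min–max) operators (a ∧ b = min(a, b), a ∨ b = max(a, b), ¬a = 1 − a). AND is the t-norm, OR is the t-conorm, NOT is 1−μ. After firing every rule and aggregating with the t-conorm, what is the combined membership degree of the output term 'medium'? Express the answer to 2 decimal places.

0.61

R1: clear=0.34, hot=0.26; AND[min(a, b)] → w = 0.26
R2: small=0.61 → w = 0.61
R3: small=0.61, ¬cool=1−0.88=0.12, clear=0.34; AND[min(a, b)] → w = 0.12
R4: small=0.61, warm=0.70; AND[min(a, b)] → w = 0.61
Rules with consequent 'medium': {R1, R2, R4} → strengths 0.26, 0.61, 0.61
Aggregate via t-conorm [max(a, b)]: 0.61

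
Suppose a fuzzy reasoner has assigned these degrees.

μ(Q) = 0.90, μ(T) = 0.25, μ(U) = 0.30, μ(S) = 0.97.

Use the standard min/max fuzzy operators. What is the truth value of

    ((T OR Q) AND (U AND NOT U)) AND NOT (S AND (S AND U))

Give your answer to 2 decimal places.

0.30

T OR Q = max(a, b) on (0.25, 0.90) = 0.90
NOT U = 1 − 0.30 = 0.70
U AND NOT U = min(a, b) on (0.30, 0.70) = 0.30
(T OR Q) AND (U AND NOT U) = min(a, b) on (0.90, 0.30) = 0.30
S AND U = min(a, b) on (0.97, 0.30) = 0.30
S AND (S AND U) = min(a, b) on (0.97, 0.30) = 0.30
NOT (S AND (S AND U)) = 1 − 0.30 = 0.70
((T OR Q) AND (U AND NOT U)) AND NOT (S AND (S AND U)) = min(a, b) on (0.30, 0.70) = 0.30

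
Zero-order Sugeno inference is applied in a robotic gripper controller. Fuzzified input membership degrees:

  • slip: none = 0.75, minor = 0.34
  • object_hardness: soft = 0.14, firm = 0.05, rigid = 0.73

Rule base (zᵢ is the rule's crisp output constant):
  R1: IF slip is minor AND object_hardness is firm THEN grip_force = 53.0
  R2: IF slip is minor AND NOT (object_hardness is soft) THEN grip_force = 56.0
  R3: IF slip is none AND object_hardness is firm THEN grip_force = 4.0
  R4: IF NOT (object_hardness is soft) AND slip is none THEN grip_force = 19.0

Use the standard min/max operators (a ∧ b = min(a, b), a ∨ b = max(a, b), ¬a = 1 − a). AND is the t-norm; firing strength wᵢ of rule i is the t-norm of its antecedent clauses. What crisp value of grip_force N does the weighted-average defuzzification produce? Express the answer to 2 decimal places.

R1 (z=53.0): minor=0.34, firm=0.05; AND[min(a, b)] → w = 0.05
R2 (z=56.0): minor=0.34, ¬soft=1−0.14=0.86; AND[min(a, b)] → w = 0.34
R3 (z=4.0): none=0.75, firm=0.05; AND[min(a, b)] → w = 0.05
R4 (z=19.0): ¬soft=1−0.14=0.86, none=0.75; AND[min(a, b)] → w = 0.75
Weighted average = (0.05·53.0 + 0.34·56.0 + 0.05·4.0 + 0.75·19.0) / (0.05 + 0.34 + 0.05 + 0.75)
  = 36.1400 / 1.1900 = 30.37

30.37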